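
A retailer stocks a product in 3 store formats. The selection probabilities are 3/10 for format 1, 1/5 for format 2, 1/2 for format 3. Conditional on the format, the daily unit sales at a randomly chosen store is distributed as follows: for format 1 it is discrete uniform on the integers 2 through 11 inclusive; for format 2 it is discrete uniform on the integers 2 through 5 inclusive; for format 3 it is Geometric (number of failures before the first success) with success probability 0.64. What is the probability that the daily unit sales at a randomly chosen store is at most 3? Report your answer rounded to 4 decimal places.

0.6516

Conditional on each format, P(X ≤ 3): 1: 0.2; 2: 0.5; 3: 0.983204.
By total probability, P(X ≤ 3) = 0.3·0.2 + 0.2·0.5 + 0.5·0.983204 = 0.651602.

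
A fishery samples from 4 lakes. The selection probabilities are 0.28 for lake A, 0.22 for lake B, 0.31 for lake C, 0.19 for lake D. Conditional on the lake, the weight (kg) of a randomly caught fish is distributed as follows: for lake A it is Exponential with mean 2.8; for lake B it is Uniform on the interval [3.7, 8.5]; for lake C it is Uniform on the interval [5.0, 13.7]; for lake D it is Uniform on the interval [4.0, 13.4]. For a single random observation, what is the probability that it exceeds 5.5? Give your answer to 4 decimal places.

0.6286

Conditional on each lake, P(X > 5.5): A: 0.140256; B: 0.625; C: 0.942529; D: 0.840426.
By total probability, P(X > 5.5) = 0.28·0.140256 + 0.22·0.625 + 0.31·0.942529 + 0.19·0.840426 = 0.628636.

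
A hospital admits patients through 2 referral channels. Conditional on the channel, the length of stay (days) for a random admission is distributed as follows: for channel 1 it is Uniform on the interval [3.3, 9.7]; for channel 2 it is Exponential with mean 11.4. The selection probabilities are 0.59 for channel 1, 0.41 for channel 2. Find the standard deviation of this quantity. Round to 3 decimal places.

7.817

Per component, 1: μ=6.5, E[X²]=45.6633; 2: μ=11.4, E[X²]=259.92.
E[X] = 0.59·6.5 + 0.41·11.4 = 8.509.
E[X²] = 0.59·45.6633 + 0.41·259.92 = 133.509.
Var(X) = E[X²] − (E[X])² = 133.509 − 72.4031 = 61.1055.
SD(X) = √61.1055 = 7.817.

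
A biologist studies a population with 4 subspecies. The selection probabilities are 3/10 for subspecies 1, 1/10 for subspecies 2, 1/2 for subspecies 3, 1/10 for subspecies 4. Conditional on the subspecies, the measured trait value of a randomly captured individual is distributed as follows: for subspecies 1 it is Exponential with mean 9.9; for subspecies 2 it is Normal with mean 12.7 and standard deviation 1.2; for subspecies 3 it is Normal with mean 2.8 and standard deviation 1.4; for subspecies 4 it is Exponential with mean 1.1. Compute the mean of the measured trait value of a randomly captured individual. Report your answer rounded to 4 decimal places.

5.7500

Component means — 1: 9.9; 2: 12.7; 3: 2.8; 4: 1.1.
E[X] = 0.3·9.9 + 0.1·12.7 + 0.5·2.8 + 0.1·1.1 = 5.75.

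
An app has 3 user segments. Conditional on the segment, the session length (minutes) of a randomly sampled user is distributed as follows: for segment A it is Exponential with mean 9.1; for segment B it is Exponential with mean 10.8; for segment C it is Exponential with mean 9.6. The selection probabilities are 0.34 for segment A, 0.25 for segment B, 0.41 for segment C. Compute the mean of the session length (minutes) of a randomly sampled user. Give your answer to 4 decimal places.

Component means — A: 9.1; B: 10.8; C: 9.6.
E[X] = 0.34·9.1 + 0.25·10.8 + 0.41·9.6 = 9.73.

9.7300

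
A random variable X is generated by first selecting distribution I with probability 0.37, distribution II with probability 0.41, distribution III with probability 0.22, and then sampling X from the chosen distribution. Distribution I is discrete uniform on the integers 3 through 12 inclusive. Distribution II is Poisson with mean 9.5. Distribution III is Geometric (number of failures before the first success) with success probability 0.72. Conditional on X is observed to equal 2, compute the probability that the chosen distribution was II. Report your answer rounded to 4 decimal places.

0.1003

Likelihoods P(X=2 | ·): I: 0; II: 0.00337769; III: 0.056448.
Posterior ∝ prior × likelihood. Numerator for II: 0.41·0.00337769 = 0.00138485.
Normalizing constant: 0.37·0 + 0.41·0.00337769 + 0.22·0.056448 = 0.0138034.
P(II | observation) = 0.00138485 / 0.0138034 = 0.100327.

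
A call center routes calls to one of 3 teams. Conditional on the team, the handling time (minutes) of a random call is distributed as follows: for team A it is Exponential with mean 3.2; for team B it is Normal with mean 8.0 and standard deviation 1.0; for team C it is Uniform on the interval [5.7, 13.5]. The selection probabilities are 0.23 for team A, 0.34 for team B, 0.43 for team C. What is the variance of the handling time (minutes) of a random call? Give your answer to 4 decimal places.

Per component, A: μ=3.2, E[X²]=20.48; B: μ=8, E[X²]=65; C: μ=9.6, E[X²]=97.23.
E[X] = 0.23·3.2 + 0.34·8 + 0.43·9.6 = 7.584.
E[X²] = 0.23·20.48 + 0.34·65 + 0.43·97.23 = 68.6193.
Var(X) = E[X²] − (E[X])² = 68.6193 − 57.5171 = 11.1022.

11.1022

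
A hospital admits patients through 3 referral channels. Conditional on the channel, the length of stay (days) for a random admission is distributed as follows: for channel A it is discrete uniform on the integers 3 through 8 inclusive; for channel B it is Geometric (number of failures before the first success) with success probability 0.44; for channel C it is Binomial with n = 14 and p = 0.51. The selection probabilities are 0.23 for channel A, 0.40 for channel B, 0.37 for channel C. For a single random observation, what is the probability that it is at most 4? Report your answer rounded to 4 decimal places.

Conditional on each channel, P(X ≤ 4): A: 0.333333; B: 0.944927; C: 0.0781644.
By total probability, P(X ≤ 4) = 0.23·0.333333 + 0.4·0.944927 + 0.37·0.0781644 = 0.483558.

0.4836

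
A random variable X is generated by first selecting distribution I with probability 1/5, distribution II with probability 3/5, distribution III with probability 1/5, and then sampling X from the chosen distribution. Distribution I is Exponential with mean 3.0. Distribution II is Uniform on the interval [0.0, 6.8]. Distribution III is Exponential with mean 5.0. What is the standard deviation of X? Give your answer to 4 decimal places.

3.0981

Per component, I: μ=3, E[X²]=18; II: μ=3.4, E[X²]=15.4133; III: μ=5, E[X²]=50.
E[X] = 0.2·3 + 0.6·3.4 + 0.2·5 = 3.64.
E[X²] = 0.2·18 + 0.6·15.4133 + 0.2·50 = 22.848.
Var(X) = E[X²] − (E[X])² = 22.848 − 13.2496 = 9.5984.
SD(X) = √9.5984 = 3.09813.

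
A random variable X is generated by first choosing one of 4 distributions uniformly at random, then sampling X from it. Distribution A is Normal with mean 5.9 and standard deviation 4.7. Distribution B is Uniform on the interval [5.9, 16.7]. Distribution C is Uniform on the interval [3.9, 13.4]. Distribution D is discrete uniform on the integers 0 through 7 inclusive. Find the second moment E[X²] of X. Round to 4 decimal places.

73.5383

For each component E[X²] = Var + (mean)², giving A: 56.9; B: 137.41; C: 82.3433; D: 17.5.
Overall E[X²] = 0.25·56.9 + 0.25·137.41 + 0.25·82.3433 + 0.25·17.5 = 73.5383.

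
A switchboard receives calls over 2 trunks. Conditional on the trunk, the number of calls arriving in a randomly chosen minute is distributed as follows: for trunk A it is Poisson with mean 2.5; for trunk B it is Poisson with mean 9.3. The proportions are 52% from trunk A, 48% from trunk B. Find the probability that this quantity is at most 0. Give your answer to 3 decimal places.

0.043

Conditional on each trunk, P(X ≤ 0): A: 0.082085; B: 9.14242e-05.
By total probability, P(X ≤ 0) = 0.52·0.082085 + 0.48·9.14242e-05 = 0.0427281.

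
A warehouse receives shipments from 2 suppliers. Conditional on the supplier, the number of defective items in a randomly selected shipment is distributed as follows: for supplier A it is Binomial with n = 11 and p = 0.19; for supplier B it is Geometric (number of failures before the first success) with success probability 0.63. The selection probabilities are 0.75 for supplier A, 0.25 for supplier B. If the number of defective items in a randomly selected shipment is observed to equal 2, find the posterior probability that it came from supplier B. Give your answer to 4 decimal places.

Likelihoods P(X=2 | ·): A: 0.298013; B: 0.086247.
Posterior ∝ prior × likelihood. Numerator for B: 0.25·0.086247 = 0.0215617.
Normalizing constant: 0.75·0.298013 + 0.25·0.086247 = 0.245071.
P(B | observation) = 0.0215617 / 0.245071 = 0.0879815.

0.0880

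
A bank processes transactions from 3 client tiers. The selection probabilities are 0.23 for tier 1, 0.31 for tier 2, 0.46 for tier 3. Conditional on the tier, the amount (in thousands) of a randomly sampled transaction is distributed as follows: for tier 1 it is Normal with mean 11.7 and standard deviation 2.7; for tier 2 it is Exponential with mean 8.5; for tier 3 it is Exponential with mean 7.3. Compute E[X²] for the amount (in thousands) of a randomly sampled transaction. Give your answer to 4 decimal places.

126.9832

For each component E[X²] = Var + (mean)², giving 1: 144.18; 2: 144.5; 3: 106.58.
Overall E[X²] = 0.23·144.18 + 0.31·144.5 + 0.46·106.58 = 126.983.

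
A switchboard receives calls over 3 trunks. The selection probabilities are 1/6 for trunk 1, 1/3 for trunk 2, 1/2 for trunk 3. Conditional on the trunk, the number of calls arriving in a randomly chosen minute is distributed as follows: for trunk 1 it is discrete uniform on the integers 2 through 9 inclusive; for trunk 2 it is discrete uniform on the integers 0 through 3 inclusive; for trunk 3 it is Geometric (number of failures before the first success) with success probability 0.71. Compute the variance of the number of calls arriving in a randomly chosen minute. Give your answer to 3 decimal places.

4.827

Per component, 1: μ=5.5, E[X²]=35.5; 2: μ=1.5, E[X²]=3.5; 3: μ=0.408451, E[X²]=0.742115.
E[X] = 0.166667·5.5 + 0.333333·1.5 + 0.5·0.408451 = 1.62089.
E[X²] = 0.166667·35.5 + 0.333333·3.5 + 0.5·0.742115 = 7.45439.
Var(X) = E[X²] − (E[X])² = 7.45439 − 2.62729 = 4.8271.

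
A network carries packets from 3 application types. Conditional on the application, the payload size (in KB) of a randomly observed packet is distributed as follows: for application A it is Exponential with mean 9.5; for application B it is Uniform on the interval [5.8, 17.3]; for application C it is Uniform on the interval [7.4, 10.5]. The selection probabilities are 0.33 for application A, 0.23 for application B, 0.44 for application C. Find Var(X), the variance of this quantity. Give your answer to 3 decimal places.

33.717

Per component, A: μ=9.5, E[X²]=180.5; B: μ=11.55, E[X²]=144.423; C: μ=8.95, E[X²]=80.9033.
E[X] = 0.33·9.5 + 0.23·11.55 + 0.44·8.95 = 9.7295.
E[X²] = 0.33·180.5 + 0.23·144.423 + 0.44·80.9033 = 128.38.
Var(X) = E[X²] − (E[X])² = 128.38 − 94.6632 = 33.7167.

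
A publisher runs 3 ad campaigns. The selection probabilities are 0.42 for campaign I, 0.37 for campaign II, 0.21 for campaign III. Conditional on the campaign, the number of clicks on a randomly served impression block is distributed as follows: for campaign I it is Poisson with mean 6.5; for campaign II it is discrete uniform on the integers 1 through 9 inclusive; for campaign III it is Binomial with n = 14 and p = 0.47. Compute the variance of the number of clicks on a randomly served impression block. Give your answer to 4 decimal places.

6.4732

Per component, I: μ=6.5, E[X²]=48.75; II: μ=5, E[X²]=31.6667; III: μ=6.58, E[X²]=46.7838.
E[X] = 0.42·6.5 + 0.37·5 + 0.21·6.58 = 5.9618.
E[X²] = 0.42·48.75 + 0.37·31.6667 + 0.21·46.7838 = 42.0163.
Var(X) = E[X²] − (E[X])² = 42.0163 − 35.5431 = 6.47321.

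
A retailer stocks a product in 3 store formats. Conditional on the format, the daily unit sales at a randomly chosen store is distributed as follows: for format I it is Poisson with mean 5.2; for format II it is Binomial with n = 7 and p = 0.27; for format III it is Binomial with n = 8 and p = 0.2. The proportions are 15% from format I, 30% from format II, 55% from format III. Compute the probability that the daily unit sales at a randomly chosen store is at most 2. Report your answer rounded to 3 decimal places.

Conditional on each format, P(X ≤ 2): I: 0.108787; II: 0.713862; III: 0.796918.
By total probability, P(X ≤ 2) = 0.15·0.108787 + 0.3·0.713862 + 0.55·0.796918 = 0.668781.

0.669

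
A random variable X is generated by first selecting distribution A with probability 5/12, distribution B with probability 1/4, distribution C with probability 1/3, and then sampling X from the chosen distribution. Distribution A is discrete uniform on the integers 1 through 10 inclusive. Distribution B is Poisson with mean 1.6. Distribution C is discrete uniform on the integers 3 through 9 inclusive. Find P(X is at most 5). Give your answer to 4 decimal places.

0.5997

Conditional on each component, P(X ≤ 5): A: 0.5; B: 0.99396; C: 0.428571.
By total probability, P(X ≤ 5) = 0.416667·0.5 + 0.25·0.99396 + 0.333333·0.428571 = 0.59968.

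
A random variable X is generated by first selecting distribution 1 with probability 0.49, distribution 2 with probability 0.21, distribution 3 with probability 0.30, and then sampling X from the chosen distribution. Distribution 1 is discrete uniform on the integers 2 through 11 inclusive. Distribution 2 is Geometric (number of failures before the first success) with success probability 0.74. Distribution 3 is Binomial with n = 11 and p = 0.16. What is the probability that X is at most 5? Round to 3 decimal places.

Conditional on each component, P(X ≤ 5): 1: 0.4; 2: 0.999691; 3: 0.996273.
By total probability, P(X ≤ 5) = 0.49·0.4 + 0.21·0.999691 + 0.3·0.996273 = 0.704817.

0.705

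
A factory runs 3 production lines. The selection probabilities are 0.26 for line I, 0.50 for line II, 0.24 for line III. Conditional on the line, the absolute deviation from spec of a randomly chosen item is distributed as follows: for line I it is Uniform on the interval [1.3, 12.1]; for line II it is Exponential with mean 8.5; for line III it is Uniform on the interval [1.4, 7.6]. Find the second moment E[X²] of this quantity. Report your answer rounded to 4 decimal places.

92.0774

For each component E[X²] = Var + (mean)², giving I: 54.61; II: 144.5; III: 23.4533.
Overall E[X²] = 0.26·54.61 + 0.5·144.5 + 0.24·23.4533 = 92.0774.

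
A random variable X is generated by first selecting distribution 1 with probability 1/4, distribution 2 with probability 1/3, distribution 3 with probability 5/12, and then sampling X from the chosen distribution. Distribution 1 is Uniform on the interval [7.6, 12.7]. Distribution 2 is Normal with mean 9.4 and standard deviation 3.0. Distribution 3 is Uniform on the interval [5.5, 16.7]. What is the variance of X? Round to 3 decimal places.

Per component, 1: μ=10.15, E[X²]=105.19; 2: μ=9.4, E[X²]=97.36; 3: μ=11.1, E[X²]=133.663.
E[X] = 0.25·10.15 + 0.333333·9.4 + 0.416667·11.1 = 10.2958.
E[X²] = 0.25·105.19 + 0.333333·97.36 + 0.416667·133.663 = 114.444.
Var(X) = E[X²] − (E[X])² = 114.444 − 106.004 = 8.4397.

8.440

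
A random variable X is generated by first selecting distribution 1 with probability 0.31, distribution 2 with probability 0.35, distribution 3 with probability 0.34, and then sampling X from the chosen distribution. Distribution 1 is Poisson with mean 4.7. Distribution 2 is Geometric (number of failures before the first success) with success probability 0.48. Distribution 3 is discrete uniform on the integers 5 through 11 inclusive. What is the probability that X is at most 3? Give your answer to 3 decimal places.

0.420

Conditional on each component, P(X ≤ 3): 1: 0.309684; 2: 0.926884; 3: 0.
By total probability, P(X ≤ 3) = 0.31·0.309684 + 0.35·0.926884 + 0.34·0 = 0.420411.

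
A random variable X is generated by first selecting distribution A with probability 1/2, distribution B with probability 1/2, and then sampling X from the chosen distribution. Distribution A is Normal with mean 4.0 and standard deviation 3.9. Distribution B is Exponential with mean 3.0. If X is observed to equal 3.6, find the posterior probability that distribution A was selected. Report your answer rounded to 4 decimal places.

Likelihoods f(3.6 | ·): A: 0.101756; B: 0.100398.
Posterior ∝ prior × likelihood. Numerator for A: 0.5·0.101756 = 0.0508781.
Normalizing constant: 0.5·0.101756 + 0.5·0.100398 = 0.101077.
P(A | observation) = 0.0508781 / 0.101077 = 0.503359.

0.5034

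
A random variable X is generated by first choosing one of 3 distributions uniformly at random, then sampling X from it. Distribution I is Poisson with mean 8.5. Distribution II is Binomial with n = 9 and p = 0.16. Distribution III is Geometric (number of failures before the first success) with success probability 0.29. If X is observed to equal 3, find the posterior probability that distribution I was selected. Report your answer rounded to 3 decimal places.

Likelihoods P(X=3 | ·): I: 0.0208258; II: 0.120869; III: 0.103794.
Posterior ∝ prior × likelihood. Numerator for I: 0.333333·0.0208258 = 0.00694195.
Normalizing constant: 0.333333·0.0208258 + 0.333333·0.120869 + 0.333333·0.103794 = 0.0818297.
P(I | observation) = 0.00694195 / 0.0818297 = 0.0848341.

0.085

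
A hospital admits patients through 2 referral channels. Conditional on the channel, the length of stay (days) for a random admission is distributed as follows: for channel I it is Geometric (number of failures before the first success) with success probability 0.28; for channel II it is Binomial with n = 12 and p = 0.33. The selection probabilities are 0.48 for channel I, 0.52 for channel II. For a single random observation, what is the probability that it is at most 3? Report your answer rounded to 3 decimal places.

Conditional on each channel, P(X ≤ 3): I: 0.731261; II: 0.40266.
By total probability, P(X ≤ 3) = 0.48·0.731261 + 0.52·0.40266 = 0.560388.

0.560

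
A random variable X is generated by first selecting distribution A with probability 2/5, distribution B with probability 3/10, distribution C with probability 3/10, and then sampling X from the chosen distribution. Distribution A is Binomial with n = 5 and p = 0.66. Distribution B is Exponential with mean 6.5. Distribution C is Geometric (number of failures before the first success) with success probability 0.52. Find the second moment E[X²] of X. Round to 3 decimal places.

30.943

For each component E[X²] = Var + (mean)², giving A: 12.012; B: 84.5; C: 2.62722.
Overall E[X²] = 0.4·12.012 + 0.3·84.5 + 0.3·2.62722 = 30.943.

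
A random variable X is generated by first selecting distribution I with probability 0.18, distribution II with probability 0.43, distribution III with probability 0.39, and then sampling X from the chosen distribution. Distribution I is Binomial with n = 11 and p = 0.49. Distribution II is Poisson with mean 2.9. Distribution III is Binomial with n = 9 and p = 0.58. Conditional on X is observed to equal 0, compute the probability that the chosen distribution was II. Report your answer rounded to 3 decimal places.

Likelihoods P(X=0 | ·): I: 0.000607116; II: 0.0550232; III: 0.000406671.
Posterior ∝ prior × likelihood. Numerator for II: 0.43·0.0550232 = 0.02366.
Normalizing constant: 0.18·0.000607116 + 0.43·0.0550232 + 0.39·0.000406671 = 0.0239279.
P(II | observation) = 0.02366 / 0.0239279 = 0.988805.

0.989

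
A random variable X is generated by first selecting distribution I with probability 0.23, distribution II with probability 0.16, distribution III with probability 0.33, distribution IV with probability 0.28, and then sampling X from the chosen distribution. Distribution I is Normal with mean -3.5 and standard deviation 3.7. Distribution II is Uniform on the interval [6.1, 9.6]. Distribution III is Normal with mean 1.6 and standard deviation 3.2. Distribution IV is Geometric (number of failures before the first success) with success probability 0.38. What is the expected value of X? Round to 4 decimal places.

1.4358

Component means — I: -3.5; II: 7.85; III: 1.6; IV: 1.63158.
E[X] = 0.23·-3.5 + 0.16·7.85 + 0.33·1.6 + 0.28·1.63158 = 1.43584.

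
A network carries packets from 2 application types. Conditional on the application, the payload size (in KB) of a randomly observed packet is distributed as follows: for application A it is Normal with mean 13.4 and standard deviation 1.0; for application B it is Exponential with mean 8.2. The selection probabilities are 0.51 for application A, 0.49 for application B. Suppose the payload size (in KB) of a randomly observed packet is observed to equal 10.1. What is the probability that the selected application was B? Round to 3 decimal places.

0.952

Likelihoods f(10.1 | ·): A: 0.00172257; B: 0.0355846.
Posterior ∝ prior × likelihood. Numerator for B: 0.49·0.0355846 = 0.0174365.
Normalizing constant: 0.51·0.00172257 + 0.49·0.0355846 = 0.018315.
P(B | observation) = 0.0174365 / 0.018315 = 0.952033.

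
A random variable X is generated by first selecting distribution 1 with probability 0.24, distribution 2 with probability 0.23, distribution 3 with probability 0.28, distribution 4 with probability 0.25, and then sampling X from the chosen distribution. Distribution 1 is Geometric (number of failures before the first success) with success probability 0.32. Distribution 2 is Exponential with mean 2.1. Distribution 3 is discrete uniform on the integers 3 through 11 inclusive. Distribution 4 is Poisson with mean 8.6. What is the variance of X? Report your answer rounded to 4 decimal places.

14.8922

Per component, 1: μ=2.125, E[X²]=11.1562; 2: μ=2.1, E[X²]=8.82; 3: μ=7, E[X²]=55.6667; 4: μ=8.6, E[X²]=82.56.
E[X] = 0.24·2.125 + 0.23·2.1 + 0.28·7 + 0.25·8.6 = 5.103.
E[X²] = 0.24·11.1562 + 0.23·8.82 + 0.28·55.6667 + 0.25·82.56 = 40.9328.
Var(X) = E[X²] − (E[X])² = 40.9328 − 26.0406 = 14.8922.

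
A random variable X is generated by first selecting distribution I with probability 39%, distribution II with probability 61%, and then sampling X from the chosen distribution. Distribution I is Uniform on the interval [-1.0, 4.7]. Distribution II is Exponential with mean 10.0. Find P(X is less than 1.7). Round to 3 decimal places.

Conditional on each component, P(X < 1.7): I: 0.473684; II: 0.156335.
By total probability, P(X < 1.7) = 0.39·0.473684 + 0.61·0.156335 = 0.280101.

0.280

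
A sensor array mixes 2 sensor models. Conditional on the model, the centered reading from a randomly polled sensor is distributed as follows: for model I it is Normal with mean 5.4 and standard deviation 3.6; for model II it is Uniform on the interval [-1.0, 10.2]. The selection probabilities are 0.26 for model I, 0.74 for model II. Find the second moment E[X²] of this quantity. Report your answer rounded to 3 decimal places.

34.345

For each component E[X²] = Var + (mean)², giving I: 42.12; II: 31.6133.
Overall E[X²] = 0.26·42.12 + 0.74·31.6133 = 34.3451.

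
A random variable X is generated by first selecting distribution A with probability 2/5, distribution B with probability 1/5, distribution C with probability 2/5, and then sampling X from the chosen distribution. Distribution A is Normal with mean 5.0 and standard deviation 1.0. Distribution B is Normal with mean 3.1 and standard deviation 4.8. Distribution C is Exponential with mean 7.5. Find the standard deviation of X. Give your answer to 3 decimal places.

Per component, A: μ=5, E[X²]=26; B: μ=3.1, E[X²]=32.65; C: μ=7.5, E[X²]=112.5.
E[X] = 0.4·5 + 0.2·3.1 + 0.4·7.5 = 5.62.
E[X²] = 0.4·26 + 0.2·32.65 + 0.4·112.5 = 61.93.
Var(X) = E[X²] − (E[X])² = 61.93 − 31.5844 = 30.3456.
SD(X) = √30.3456 = 5.50868.

5.509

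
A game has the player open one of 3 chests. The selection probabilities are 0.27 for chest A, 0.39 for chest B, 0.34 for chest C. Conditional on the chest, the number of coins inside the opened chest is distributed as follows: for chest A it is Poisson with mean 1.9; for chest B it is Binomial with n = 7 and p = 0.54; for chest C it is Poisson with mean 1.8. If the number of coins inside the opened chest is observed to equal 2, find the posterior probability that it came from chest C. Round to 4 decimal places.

Likelihoods P(X=2 | ·): A: 0.269971; B: 0.126123; C: 0.267784.
Posterior ∝ prior × likelihood. Numerator for C: 0.34·0.267784 = 0.0910466.
Normalizing constant: 0.27·0.269971 + 0.39·0.126123 + 0.34·0.267784 = 0.213127.
P(C | observation) = 0.0910466 / 0.213127 = 0.427194.

0.4272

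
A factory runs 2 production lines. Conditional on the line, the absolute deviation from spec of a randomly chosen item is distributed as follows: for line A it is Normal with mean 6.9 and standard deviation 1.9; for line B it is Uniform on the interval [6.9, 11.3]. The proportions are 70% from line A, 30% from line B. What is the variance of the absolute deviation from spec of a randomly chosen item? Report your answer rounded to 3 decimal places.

Per component, A: μ=6.9, E[X²]=51.22; B: μ=9.1, E[X²]=84.4233.
E[X] = 0.7·6.9 + 0.3·9.1 = 7.56.
E[X²] = 0.7·51.22 + 0.3·84.4233 = 61.181.
Var(X) = E[X²] − (E[X])² = 61.181 − 57.1536 = 4.0274.

4.027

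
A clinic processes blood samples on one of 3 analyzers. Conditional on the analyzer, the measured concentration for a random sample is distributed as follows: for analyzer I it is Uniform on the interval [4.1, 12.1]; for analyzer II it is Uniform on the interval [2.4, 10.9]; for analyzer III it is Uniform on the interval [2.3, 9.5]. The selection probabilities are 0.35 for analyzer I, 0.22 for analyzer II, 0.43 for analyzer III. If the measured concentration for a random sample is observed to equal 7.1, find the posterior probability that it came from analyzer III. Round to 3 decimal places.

Likelihoods f(7.1 | ·): I: 0.125; II: 0.117647; III: 0.138889.
Posterior ∝ prior × likelihood. Numerator for III: 0.43·0.138889 = 0.0597222.
Normalizing constant: 0.35·0.125 + 0.22·0.117647 + 0.43·0.138889 = 0.129355.
P(III | observation) = 0.0597222 / 0.129355 = 0.461694.

0.462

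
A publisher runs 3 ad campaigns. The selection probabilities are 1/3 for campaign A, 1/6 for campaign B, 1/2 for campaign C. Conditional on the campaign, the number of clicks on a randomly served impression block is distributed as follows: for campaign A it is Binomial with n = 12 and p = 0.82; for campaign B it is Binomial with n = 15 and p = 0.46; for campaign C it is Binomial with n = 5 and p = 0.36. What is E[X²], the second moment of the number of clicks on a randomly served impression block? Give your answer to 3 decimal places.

43.618

For each component E[X²] = Var + (mean)², giving A: 98.5968; B: 51.336; C: 4.392.
Overall E[X²] = 0.333333·98.5968 + 0.166667·51.336 + 0.5·4.392 = 43.6176.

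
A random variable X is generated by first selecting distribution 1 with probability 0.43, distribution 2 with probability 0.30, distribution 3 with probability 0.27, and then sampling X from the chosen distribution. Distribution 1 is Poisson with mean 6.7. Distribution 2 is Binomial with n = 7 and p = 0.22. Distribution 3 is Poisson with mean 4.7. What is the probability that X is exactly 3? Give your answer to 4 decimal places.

Conditional on each component, P(X = 3): 1: 0.0617021; 2: 0.137948; 3: 0.157383.
By total probability, P(X = 3) = 0.43·0.0617021 + 0.3·0.137948 + 0.27·0.157383 = 0.11041.

0.1104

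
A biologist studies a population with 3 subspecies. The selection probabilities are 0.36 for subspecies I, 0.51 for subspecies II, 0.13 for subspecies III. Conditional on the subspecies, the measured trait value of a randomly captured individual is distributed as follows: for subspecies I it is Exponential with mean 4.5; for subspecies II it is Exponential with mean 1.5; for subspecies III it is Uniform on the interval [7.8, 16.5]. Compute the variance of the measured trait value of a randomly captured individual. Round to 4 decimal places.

21.1686

Per component, I: μ=4.5, E[X²]=40.5; II: μ=1.5, E[X²]=4.5; III: μ=12.15, E[X²]=153.93.
E[X] = 0.36·4.5 + 0.51·1.5 + 0.13·12.15 = 3.9645.
E[X²] = 0.36·40.5 + 0.51·4.5 + 0.13·153.93 = 36.8859.
Var(X) = E[X²] − (E[X])² = 36.8859 − 15.7173 = 21.1686.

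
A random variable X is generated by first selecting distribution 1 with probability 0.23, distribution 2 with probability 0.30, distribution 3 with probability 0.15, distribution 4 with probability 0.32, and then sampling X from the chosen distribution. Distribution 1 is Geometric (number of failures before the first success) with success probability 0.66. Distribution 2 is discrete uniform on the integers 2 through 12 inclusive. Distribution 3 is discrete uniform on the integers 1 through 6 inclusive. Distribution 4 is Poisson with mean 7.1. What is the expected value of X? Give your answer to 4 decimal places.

5.0155

Component means — 1: 0.515152; 2: 7; 3: 3.5; 4: 7.1.
E[X] = 0.23·0.515152 + 0.3·7 + 0.15·3.5 + 0.32·7.1 = 5.01548.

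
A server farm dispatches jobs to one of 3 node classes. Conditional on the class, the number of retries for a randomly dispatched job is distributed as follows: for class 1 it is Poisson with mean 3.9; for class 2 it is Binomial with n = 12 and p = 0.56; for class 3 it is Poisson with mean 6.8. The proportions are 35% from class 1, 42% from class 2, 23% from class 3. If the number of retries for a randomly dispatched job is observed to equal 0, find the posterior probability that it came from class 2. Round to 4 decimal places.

0.0030

Likelihoods P(X=0 | ·): 1: 0.0202419; 2: 5.26541e-05; 3: 0.00111378.
Posterior ∝ prior × likelihood. Numerator for 2: 0.42·5.26541e-05 = 2.21147e-05.
Normalizing constant: 0.35·0.0202419 + 0.42·5.26541e-05 + 0.23·0.00111378 = 0.00736295.
P(2 | observation) = 2.21147e-05 / 0.00736295 = 0.00300351.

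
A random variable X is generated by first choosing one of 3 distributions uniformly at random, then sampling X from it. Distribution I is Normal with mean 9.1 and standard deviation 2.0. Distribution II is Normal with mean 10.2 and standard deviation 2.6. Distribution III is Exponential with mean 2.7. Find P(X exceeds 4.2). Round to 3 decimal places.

Conditional on each component, P(X > 4.2): I: 0.992857; II: 0.989492; III: 0.211072.
By total probability, P(X > 4.2) = 0.333333·0.992857 + 0.333333·0.989492 + 0.333333·0.211072 = 0.73114.

0.731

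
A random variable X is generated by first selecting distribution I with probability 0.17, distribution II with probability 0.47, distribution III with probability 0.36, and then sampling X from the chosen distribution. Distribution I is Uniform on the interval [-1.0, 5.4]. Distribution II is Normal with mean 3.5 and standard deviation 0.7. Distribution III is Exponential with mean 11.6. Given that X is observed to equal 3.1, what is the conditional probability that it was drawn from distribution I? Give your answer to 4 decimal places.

Likelihoods f(3.1 | ·): I: 0.15625; II: 0.484068; III: 0.0659904.
Posterior ∝ prior × likelihood. Numerator for I: 0.17·0.15625 = 0.0265625.
Normalizing constant: 0.17·0.15625 + 0.47·0.484068 + 0.36·0.0659904 = 0.277831.
P(I | observation) = 0.0265625 / 0.277831 = 0.0956066.

0.0956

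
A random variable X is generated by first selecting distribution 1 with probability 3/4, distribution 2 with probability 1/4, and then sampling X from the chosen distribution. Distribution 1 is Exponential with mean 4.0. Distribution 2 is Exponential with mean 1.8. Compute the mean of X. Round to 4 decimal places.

Component means — 1: 4; 2: 1.8.
E[X] = 0.75·4 + 0.25·1.8 = 3.45.

3.4500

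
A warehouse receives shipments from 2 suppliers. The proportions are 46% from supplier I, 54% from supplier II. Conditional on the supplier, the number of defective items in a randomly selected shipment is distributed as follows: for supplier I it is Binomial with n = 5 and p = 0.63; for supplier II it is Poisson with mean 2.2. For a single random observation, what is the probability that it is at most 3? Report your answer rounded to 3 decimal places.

Conditional on each supplier, P(X ≤ 3): I: 0.609327; II: 0.819352.
By total probability, P(X ≤ 3) = 0.46·0.609327 + 0.54·0.819352 = 0.722741.

0.723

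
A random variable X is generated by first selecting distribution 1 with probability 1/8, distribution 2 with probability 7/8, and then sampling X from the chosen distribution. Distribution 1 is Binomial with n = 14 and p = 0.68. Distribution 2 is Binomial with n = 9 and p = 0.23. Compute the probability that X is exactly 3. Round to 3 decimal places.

Conditional on each component, P(X = 3): 1: 0.000412361; 2: 0.213014.
By total probability, P(X = 3) = 0.125·0.000412361 + 0.875·0.213014 = 0.186438.

0.186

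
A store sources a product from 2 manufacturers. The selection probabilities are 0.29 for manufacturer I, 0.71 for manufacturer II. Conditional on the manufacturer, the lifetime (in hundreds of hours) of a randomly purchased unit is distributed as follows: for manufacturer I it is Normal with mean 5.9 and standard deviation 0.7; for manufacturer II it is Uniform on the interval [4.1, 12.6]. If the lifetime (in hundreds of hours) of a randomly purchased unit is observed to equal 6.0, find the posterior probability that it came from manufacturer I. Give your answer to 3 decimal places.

Likelihoods f(6.0 | ·): I: 0.564132; II: 0.117647.
Posterior ∝ prior × likelihood. Numerator for I: 0.29·0.564132 = 0.163598.
Normalizing constant: 0.29·0.564132 + 0.71·0.117647 = 0.247128.
P(I | observation) = 0.163598 / 0.247128 = 0.661999.

0.662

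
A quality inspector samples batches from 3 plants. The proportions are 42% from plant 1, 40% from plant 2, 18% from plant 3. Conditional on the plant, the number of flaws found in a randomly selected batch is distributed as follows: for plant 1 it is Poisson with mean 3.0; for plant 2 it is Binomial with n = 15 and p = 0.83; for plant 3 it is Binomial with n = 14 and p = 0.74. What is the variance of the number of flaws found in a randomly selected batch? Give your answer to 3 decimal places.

Per component, 1: μ=3, E[X²]=12; 2: μ=12.45, E[X²]=157.119; 3: μ=10.36, E[X²]=110.023.
E[X] = 0.42·3 + 0.4·12.45 + 0.18·10.36 = 8.1048.
E[X²] = 0.42·12 + 0.4·157.119 + 0.18·110.023 = 87.6918.
Var(X) = E[X²] − (E[X])² = 87.6918 − 65.6878 = 22.004.

22.004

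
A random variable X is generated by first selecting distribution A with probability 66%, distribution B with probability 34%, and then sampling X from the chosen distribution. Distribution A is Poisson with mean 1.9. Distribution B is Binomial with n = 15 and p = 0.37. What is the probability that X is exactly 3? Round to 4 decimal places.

Conditional on each component, P(X = 3): A: 0.170982; B: 0.0900955.
By total probability, P(X = 3) = 0.66·0.170982 + 0.34·0.0900955 = 0.143481.

0.1435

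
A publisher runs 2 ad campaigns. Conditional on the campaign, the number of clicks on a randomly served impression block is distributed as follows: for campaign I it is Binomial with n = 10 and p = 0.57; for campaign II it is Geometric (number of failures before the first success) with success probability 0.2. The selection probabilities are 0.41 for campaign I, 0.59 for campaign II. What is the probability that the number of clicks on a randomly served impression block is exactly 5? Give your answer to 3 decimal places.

0.130

Conditional on each campaign, P(X = 5): I: 0.222904; II: 0.065536.
By total probability, P(X = 5) = 0.41·0.222904 + 0.59·0.065536 = 0.130057.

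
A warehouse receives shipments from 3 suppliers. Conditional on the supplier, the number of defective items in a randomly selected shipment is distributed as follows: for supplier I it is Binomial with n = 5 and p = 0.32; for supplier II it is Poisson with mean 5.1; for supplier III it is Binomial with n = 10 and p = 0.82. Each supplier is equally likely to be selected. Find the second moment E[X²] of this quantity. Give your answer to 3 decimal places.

For each component E[X²] = Var + (mean)², giving I: 3.648; II: 31.11; III: 68.716.
Overall E[X²] = 0.333333·3.648 + 0.333333·31.11 + 0.333333·68.716 = 34.4913.

34.491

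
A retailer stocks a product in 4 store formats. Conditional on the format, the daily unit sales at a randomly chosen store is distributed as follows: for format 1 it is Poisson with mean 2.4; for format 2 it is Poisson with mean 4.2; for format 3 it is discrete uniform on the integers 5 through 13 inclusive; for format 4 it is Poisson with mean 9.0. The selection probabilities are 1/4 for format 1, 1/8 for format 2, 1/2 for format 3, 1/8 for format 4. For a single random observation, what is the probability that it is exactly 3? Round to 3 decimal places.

Conditional on each format, P(X = 3): 1: 0.209014; 2: 0.185165; 3: 0; 4: 0.0149943.
By total probability, P(X = 3) = 0.25·0.209014 + 0.125·0.185165 + 0.5·0 + 0.125·0.0149943 = 0.0772735.

0.077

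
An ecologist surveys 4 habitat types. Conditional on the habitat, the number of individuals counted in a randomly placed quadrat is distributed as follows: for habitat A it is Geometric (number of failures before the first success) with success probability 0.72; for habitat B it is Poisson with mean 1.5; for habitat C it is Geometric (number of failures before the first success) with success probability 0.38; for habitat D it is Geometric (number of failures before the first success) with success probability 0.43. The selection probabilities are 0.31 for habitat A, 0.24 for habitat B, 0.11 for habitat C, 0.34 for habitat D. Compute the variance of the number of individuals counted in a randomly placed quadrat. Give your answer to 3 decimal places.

2.291

Per component, A: μ=0.388889, E[X²]=0.691358; B: μ=1.5, E[X²]=3.75; C: μ=1.63158, E[X²]=6.95568; D: μ=1.32558, E[X²]=4.83991.
E[X] = 0.31·0.388889 + 0.24·1.5 + 0.11·1.63158 + 0.34·1.32558 = 1.11073.
E[X²] = 0.31·0.691358 + 0.24·3.75 + 0.11·6.95568 + 0.34·4.83991 = 3.52502.
Var(X) = E[X²] − (E[X])² = 3.52502 − 1.23371 = 2.2913.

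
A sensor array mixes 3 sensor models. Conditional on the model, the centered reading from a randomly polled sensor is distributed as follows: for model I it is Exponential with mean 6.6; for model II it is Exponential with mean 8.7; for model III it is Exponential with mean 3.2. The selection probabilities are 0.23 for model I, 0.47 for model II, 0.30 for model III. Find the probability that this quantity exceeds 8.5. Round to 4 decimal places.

0.2614

Conditional on each model, P(X > 8.5): I: 0.275855; II: 0.376434; III: 0.070211.
By total probability, P(X > 8.5) = 0.23·0.275855 + 0.47·0.376434 + 0.3·0.070211 = 0.261434.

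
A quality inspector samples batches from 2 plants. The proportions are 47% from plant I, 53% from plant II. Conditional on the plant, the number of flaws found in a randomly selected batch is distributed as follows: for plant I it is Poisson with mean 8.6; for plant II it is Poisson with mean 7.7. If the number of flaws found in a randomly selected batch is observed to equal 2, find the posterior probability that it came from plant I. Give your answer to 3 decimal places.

0.310

Likelihoods P(X=2 | ·): I: 0.00680823; II: 0.0134241.
Posterior ∝ prior × likelihood. Numerator for I: 0.47·0.00680823 = 0.00319987.
Normalizing constant: 0.47·0.00680823 + 0.53·0.0134241 = 0.0103146.
P(I | observation) = 0.00319987 / 0.0103146 = 0.310227.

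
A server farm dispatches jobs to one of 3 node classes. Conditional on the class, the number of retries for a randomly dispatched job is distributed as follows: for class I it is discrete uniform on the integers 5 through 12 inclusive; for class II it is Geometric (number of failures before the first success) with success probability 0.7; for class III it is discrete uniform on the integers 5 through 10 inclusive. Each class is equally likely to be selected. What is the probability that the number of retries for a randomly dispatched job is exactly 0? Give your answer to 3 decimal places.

0.233

Conditional on each class, P(X = 0): I: 0; II: 0.7; III: 0.
By total probability, P(X = 0) = 0.333333·0 + 0.333333·0.7 + 0.333333·0 = 0.233333.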